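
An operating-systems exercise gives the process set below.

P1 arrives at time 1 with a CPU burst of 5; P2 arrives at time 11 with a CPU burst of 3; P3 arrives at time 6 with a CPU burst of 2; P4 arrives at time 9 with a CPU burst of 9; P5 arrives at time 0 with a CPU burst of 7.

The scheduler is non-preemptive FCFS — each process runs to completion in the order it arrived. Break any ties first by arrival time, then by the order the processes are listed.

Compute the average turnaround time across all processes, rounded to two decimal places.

11.00

Gantt: | P5 0-7 | P1 7-12 | P3 12-14 | P4 14-23 | P2 23-26 |
Completion: P1=12  P2=26  P3=14  P4=23  P5=7
Turnaround times: P1=11, P2=15, P3=8, P4=14, P5=7
Average turnaround = (11+15+8+14+7) / 5 = 55/5 = 11.00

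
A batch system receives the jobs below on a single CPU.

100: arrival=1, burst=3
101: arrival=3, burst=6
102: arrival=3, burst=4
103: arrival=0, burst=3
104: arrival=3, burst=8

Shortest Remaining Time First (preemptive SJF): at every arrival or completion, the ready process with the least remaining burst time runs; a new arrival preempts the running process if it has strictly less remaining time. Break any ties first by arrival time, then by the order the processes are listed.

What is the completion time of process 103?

Timeline: | 103 0-3 | 100 3-6 | 102 6-10 | 101 10-16 | 104 16-24 |
Completion: 100=6  101=16  102=10  103=3  104=24
Turnaround (C−A): 100=5  101=13  102=7  103=3  104=21

3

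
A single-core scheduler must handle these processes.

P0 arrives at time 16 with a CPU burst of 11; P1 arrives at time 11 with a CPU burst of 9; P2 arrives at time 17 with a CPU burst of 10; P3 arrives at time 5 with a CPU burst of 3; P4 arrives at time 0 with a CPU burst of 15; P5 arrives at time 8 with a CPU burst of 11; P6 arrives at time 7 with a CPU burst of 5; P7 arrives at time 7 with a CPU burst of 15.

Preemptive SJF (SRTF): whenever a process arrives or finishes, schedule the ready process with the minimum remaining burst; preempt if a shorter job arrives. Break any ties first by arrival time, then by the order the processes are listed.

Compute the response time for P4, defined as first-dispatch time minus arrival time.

Schedule: | P4 0-5 | P3 5-8 | P6 8-13 | P1 13-22 | P4 22-32 | P2 32-42 | P5 42-53 | P0 53-64 | P7 64-79 |
Completion: P0=64  P1=22  P2=42  P3=8  P4=32  P5=53  P6=13  P7=79
Response(P4) = first start − arrival = 0 − 0 = 0

0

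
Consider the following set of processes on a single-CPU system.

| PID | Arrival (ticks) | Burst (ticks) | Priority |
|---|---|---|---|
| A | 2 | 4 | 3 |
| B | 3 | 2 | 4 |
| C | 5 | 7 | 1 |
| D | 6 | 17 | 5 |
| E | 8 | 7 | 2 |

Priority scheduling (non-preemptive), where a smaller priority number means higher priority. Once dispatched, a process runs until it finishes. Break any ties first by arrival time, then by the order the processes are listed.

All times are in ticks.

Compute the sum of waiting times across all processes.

Schedule: | idle 0-2 | A 2-6 | C 6-13 | E 13-20 | B 20-22 | D 22-39 |
Completion: A=6  B=22  C=13  D=39  E=20
Turnaround (C−A): A=4  B=19  C=8  D=33  E=12
Waiting = turnaround − burst: A=0, B=17, C=1, D=16, E=5
Total waiting = 0 + 17 + 1 + 16 + 5 = 39

39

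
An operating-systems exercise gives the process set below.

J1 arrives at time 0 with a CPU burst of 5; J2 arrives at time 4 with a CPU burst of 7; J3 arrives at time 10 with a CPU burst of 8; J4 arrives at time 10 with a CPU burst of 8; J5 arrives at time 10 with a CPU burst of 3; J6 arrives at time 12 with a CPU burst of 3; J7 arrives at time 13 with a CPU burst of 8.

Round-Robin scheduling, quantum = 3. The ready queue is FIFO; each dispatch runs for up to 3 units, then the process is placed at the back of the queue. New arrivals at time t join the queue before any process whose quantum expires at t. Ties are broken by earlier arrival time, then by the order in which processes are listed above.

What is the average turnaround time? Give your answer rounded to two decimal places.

Schedule: | J1 0-5 | J2 5-11 | J3 11-14 | J4 14-17 | J5 17-20 | J2 20-21 | J6 21-24 | J7 24-27 | J3 27-30 | J4 30-33 | J7 33-36 | J3 36-38 | J4 38-40 | J7 40-42 |
Completion: J1=5  J2=21  J3=38  J4=40  J5=20  J6=24  J7=42
Turnaround times: J1=5, J2=17, J3=28, J4=30, J5=10, J6=12, J7=29
Average turnaround = (5+17+28+30+10+12+29) / 7 = 131/7 = 18.71

18.71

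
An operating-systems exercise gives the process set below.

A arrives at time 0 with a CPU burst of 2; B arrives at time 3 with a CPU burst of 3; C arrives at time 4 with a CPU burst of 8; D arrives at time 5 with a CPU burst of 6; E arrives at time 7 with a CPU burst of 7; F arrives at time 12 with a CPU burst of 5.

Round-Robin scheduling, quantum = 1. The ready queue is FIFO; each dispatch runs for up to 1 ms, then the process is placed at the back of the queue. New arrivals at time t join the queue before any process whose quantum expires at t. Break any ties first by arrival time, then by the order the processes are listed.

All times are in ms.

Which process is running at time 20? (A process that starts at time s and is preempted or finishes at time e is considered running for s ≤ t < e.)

E

Schedule: | A 0-2 | idle 2-3 | B 3-4 | C 4-5 | B 5-6 | D 6-7 | C 7-8 | B 8-9 | E 9-10 | D 10-11 | C 11-12 | E 12-13 | D 13-14 | F 14-15 | C 15-16 | E 16-17 | D 17-18 | F 18-19 | C 19-20 | E 20-21 | D 21-22 | F 22-23 | C 23-24 | E 24-25 | D 25-26 | F 26-27 | C 27-28 | E 28-29 | F 29-30 | C 30-31 | E 31-32 |
Completion: A=2  B=9  C=31  D=26  E=32  F=30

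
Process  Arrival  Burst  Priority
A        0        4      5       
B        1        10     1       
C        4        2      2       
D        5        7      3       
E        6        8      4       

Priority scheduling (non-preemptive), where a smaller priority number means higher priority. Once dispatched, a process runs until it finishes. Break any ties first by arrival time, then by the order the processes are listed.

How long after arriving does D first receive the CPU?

11

Timeline: | A 0-4 | B 4-14 | C 14-16 | D 16-23 | E 23-31 |
Completion: A=4  B=14  C=16  D=23  E=31
Turnaround (C−A): A=4  B=13  C=12  D=18  E=25
Response(D) = first start − arrival = 16 − 5 = 11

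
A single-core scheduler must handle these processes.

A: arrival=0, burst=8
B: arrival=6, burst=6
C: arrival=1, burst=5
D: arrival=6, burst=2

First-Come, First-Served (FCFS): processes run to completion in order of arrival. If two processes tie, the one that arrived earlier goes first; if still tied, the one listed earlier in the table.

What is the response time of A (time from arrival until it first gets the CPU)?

Timeline: | A 0-8 | C 8-13 | B 13-19 | D 19-21 |
Completion: A=8  B=19  C=13  D=21
Turnaround (C−A): A=8  B=13  C=12  D=15
Response(A) = first start − arrival = 0 − 0 = 0

0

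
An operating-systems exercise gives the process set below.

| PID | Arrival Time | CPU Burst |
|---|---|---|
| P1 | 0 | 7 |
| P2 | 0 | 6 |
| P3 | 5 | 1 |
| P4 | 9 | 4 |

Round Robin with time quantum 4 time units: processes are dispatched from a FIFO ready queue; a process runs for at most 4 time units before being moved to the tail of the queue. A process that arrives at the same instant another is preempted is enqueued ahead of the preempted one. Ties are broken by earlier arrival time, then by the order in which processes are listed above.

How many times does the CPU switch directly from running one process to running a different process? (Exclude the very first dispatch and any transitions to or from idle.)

Gantt: | P1 0-4 | P2 4-8 | P1 8-11 | P3 11-12 | P2 12-14 | P4 14-18 |
Completion: P1=11  P2=14  P3=12  P4=18
Turnaround (C−A): P1=11  P2=14  P3=7  P4=9

5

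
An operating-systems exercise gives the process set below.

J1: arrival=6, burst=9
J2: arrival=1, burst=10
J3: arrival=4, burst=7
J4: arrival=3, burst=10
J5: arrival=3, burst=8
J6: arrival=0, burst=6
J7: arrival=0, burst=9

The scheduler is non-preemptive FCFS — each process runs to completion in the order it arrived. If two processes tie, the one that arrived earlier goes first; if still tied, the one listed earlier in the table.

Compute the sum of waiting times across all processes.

157

Timeline: | J6 0-6 | J7 6-15 | J2 15-25 | J4 25-35 | J5 35-43 | J3 43-50 | J1 50-59 |
Completion: J1=59  J2=25  J3=50  J4=35  J5=43  J6=6  J7=15
Turnaround (C−A): J1=53  J2=24  J3=46  J4=32  J5=40  J6=6  J7=15
Waiting = turnaround − burst: J1=44, J2=14, J3=39, J4=22, J5=32, J6=0, J7=6
Total waiting = 44 + 14 + 39 + 22 + 32 + 0 + 6 = 157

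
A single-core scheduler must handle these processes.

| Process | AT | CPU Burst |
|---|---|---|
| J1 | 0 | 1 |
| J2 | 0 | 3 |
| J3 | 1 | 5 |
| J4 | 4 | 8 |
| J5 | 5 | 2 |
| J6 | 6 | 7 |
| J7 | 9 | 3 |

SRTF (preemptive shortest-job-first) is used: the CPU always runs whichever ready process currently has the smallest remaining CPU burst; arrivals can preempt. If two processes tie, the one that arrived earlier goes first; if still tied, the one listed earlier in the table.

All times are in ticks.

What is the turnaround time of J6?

Schedule: | J1 0-1 | J2 1-4 | J3 4-5 | J5 5-7 | J3 7-11 | J7 11-14 | J6 14-21 | J4 21-29 |
Completion: J1=1  J2=4  J3=11  J4=29  J5=7  J6=21  J7=14
Turnaround(J6) = completion − arrival = 21 − 6 = 15

15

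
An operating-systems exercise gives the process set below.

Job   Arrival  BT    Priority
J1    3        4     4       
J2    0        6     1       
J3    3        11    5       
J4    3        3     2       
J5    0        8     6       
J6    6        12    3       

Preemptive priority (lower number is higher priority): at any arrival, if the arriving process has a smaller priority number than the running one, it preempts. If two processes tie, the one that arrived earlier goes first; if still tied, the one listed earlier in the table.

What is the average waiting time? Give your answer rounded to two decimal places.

13.67

Schedule: | J2 0-6 | J4 6-9 | J6 9-21 | J1 21-25 | J3 25-36 | J5 36-44 |
Completion: J1=25  J2=6  J3=36  J4=9  J5=44  J6=21
Turnaround (C−A): J1=22  J2=6  J3=33  J4=6  J5=44  J6=15
Waiting times: J1=18, J2=0, J3=22, J4=3, J5=36, J6=3
Average waiting = (18+0+22+3+36+3) / 6 = 82/6 = 13.67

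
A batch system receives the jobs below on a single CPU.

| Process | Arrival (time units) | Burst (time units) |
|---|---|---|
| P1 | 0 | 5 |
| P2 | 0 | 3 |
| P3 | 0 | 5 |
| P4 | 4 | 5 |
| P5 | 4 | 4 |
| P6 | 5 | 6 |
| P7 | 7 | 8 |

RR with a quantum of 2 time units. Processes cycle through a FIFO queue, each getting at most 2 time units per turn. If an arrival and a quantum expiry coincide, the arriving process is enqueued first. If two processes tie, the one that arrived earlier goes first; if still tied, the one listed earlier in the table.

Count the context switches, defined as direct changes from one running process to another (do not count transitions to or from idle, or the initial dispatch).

Gantt: | P1 0-2 | P2 2-4 | P3 4-6 | P1 6-8 | P4 8-10 | P5 10-12 | P2 12-13 | P6 13-15 | P3 15-17 | P7 17-19 | P1 19-20 | P4 20-22 | P5 22-24 | P6 24-26 | P3 26-27 | P7 27-29 | P4 29-30 | P6 30-32 | P7 32-36 |
Completion: P1=20  P2=13  P3=27  P4=30  P5=24  P6=32  P7=36
Turnaround (C−A): P1=20  P2=13  P3=27  P4=26  P5=20  P6=27  P7=29

18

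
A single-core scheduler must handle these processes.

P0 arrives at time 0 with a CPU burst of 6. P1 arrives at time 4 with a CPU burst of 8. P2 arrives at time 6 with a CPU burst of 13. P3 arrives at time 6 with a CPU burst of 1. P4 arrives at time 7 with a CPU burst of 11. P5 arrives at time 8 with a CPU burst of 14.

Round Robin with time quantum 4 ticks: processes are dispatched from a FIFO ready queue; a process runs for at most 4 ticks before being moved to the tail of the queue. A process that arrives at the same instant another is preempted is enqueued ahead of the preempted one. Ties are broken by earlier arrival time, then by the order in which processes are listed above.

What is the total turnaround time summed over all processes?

Schedule: | P0 0-4 | P1 4-8 | P0 8-10 | P2 10-14 | P3 14-15 | P4 15-19 | P5 19-23 | P1 23-27 | P2 27-31 | P4 31-35 | P5 35-39 | P2 39-43 | P4 43-46 | P5 46-50 | P2 50-51 | P5 51-53 |
Completion: P0=10  P1=27  P2=51  P3=15  P4=46  P5=53
Turnaround = completion − arrival: P0=10, P1=23, P2=45, P3=9, P4=39, P5=45
Total turnaround = 10 + 23 + 45 + 9 + 39 + 45 = 171

171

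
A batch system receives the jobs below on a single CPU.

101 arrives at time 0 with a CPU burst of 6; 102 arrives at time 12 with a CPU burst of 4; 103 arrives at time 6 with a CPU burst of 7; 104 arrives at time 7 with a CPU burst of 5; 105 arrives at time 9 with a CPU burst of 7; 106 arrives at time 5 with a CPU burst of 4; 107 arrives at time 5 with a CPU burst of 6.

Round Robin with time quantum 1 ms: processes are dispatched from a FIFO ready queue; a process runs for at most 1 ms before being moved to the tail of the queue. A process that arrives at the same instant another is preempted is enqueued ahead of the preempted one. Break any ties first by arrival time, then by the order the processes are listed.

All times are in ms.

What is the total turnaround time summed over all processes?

Timeline: | 101 0-5 | 106 5-6 | 107 6-7 | 101 7-8 | 103 8-9 | 106 9-10 | 104 10-11 | 107 11-12 | 105 12-13 | 103 13-14 | 106 14-15 | 104 15-16 | 102 16-17 | 107 17-18 | 105 18-19 | 103 19-20 | 106 20-21 | 104 21-22 | 102 22-23 | 107 23-24 | 105 24-25 | 103 25-26 | 104 26-27 | 102 27-28 | 107 28-29 | 105 29-30 | 103 30-31 | 104 31-32 | 102 32-33 | 107 33-34 | 105 34-35 | 103 35-36 | 105 36-37 | 103 37-38 | 105 38-39 |
Completion: 101=8  102=33  103=38  104=32  105=39  106=21  107=34
Turnaround = completion − arrival: 101=8, 102=21, 103=32, 104=25, 105=30, 106=16, 107=29
Total turnaround = 8 + 21 + 32 + 25 + 30 + 16 + 29 = 161

161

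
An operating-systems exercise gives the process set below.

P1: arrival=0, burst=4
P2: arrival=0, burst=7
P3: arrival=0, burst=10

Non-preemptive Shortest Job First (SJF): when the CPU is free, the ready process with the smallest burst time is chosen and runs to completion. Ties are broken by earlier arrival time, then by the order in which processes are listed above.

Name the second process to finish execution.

P2

Gantt: | P1 0-4 | P2 4-11 | P3 11-21 |
Completion: P1=4  P2=11  P3=21
Turnaround (C−A): P1=4  P2=11  P3=21
Finish order: P1 → P2 → P3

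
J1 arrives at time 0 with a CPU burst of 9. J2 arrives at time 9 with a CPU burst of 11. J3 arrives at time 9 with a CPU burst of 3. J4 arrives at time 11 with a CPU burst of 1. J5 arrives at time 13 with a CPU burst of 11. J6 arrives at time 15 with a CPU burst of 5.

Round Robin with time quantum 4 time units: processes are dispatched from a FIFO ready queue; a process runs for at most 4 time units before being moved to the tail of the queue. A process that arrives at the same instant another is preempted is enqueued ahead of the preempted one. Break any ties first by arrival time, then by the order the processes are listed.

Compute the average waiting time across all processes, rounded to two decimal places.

Gantt: | J1 0-9 | J2 9-13 | J3 13-16 | J4 16-17 | J5 17-21 | J2 21-25 | J6 25-29 | J5 29-33 | J2 33-36 | J6 36-37 | J5 37-40 |
Completion: J1=9  J2=36  J3=16  J4=17  J5=40  J6=37
Turnaround (C−A): J1=9  J2=27  J3=7  J4=6  J5=27  J6=22
Waiting times: J1=0, J2=16, J3=4, J4=5, J5=16, J6=17
Average waiting = (0+16+4+5+16+17) / 6 = 58/6 = 9.67

9.67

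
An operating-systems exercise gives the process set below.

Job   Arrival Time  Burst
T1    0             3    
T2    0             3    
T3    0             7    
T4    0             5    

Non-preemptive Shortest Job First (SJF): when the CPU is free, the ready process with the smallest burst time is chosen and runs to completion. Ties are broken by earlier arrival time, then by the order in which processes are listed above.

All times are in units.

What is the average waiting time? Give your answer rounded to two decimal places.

5.00

Timeline: | T1 0-3 | T2 3-6 | T4 6-11 | T3 11-18 |
Completion: T1=3  T2=6  T3=18  T4=11
Turnaround (C−A): T1=3  T2=6  T3=18  T4=11
Waiting times: T1=0, T2=3, T3=11, T4=6
Average waiting = (0+3+11+6) / 4 = 20/4 = 5.00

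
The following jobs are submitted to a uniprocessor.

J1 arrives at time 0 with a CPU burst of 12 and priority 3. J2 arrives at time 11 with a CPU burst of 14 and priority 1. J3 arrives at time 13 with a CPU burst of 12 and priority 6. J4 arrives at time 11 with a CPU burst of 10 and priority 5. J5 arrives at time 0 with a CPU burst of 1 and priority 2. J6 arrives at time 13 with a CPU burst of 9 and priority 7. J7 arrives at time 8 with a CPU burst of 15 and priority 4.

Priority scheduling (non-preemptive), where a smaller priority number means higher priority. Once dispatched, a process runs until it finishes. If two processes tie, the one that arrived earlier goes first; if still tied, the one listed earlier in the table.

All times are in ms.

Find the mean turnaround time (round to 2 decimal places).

30.86

Timeline: | J5 0-1 | J1 1-13 | J2 13-27 | J7 27-42 | J4 42-52 | J3 52-64 | J6 64-73 |
Completion: J1=13  J2=27  J3=64  J4=52  J5=1  J6=73  J7=42
Turnaround (C−A): J1=13  J2=16  J3=51  J4=41  J5=1  J6=60  J7=34
Turnaround times: J1=13, J2=16, J3=51, J4=41, J5=1, J6=60, J7=34
Average turnaround = (13+16+51+41+1+60+34) / 7 = 216/7 = 30.86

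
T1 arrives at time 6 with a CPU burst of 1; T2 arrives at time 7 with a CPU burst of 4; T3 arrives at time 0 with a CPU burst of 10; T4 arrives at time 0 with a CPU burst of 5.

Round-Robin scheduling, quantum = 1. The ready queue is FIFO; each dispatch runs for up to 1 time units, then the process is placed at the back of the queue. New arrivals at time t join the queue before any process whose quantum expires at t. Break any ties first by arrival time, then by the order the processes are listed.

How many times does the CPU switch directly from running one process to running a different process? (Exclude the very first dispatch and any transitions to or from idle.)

17

Timeline: | T3 0-1 | T4 1-2 | T3 2-3 | T4 3-4 | T3 4-5 | T4 5-6 | T3 6-7 | T1 7-8 | T4 8-9 | T2 9-10 | T3 10-11 | T4 11-12 | T2 12-13 | T3 13-14 | T2 14-15 | T3 15-16 | T2 16-17 | T3 17-20 |
Completion: T1=8  T2=17  T3=20  T4=12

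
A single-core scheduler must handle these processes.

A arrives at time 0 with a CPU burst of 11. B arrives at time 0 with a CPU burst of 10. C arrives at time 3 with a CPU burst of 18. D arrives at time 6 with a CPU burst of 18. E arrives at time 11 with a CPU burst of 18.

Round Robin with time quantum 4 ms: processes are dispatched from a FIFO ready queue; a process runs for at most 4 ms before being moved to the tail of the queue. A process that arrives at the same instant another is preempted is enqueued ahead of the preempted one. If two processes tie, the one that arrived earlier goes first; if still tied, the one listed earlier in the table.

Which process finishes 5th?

Timeline: | A 0-4 | B 4-8 | C 8-12 | A 12-16 | D 16-20 | B 20-24 | E 24-28 | C 28-32 | A 32-35 | D 35-39 | B 39-41 | E 41-45 | C 45-49 | D 49-53 | E 53-57 | C 57-61 | D 61-65 | E 65-69 | C 69-71 | D 71-73 | E 73-75 |
Completion: A=35  B=41  C=71  D=73  E=75
Turnaround (C−A): A=35  B=41  C=68  D=67  E=64
Finish order: A → B → C → D → E

E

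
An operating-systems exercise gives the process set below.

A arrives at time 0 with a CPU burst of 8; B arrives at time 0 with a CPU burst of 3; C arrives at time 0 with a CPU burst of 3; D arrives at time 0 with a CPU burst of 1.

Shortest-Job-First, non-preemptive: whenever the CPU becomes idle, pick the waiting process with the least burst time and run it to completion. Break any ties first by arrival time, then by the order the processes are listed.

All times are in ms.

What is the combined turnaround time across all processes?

27

Schedule: | D 0-1 | B 1-4 | C 4-7 | A 7-15 |
Completion: A=15  B=4  C=7  D=1
Turnaround = completion − arrival: A=15, B=4, C=7, D=1
Total turnaround = 15 + 4 + 7 + 1 = 27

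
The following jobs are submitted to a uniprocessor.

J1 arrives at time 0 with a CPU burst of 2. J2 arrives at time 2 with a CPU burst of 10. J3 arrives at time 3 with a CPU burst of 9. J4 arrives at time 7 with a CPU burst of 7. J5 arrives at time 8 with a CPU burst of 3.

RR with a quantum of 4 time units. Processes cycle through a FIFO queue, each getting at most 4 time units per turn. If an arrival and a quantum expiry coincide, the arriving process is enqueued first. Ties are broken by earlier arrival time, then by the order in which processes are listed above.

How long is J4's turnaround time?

23

Gantt: | J1 0-2 | J2 2-6 | J3 6-10 | J2 10-14 | J4 14-18 | J5 18-21 | J3 21-25 | J2 25-27 | J4 27-30 | J3 30-31 |
Completion: J1=2  J2=27  J3=31  J4=30  J5=21
Turnaround (C−A): J1=2  J2=25  J3=28  J4=23  J5=13
Turnaround(J4) = completion − arrival = 30 − 7 = 23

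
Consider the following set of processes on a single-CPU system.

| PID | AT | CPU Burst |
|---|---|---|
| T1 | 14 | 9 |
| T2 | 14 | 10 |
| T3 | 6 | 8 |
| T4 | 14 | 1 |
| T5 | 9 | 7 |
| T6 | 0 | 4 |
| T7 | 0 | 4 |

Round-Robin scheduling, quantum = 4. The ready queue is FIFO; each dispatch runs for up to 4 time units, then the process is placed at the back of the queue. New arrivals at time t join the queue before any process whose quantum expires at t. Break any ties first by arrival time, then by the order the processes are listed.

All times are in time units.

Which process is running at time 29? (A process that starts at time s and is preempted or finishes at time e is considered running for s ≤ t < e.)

T5

Timeline: | T6 0-4 | T7 4-8 | T3 8-12 | T5 12-16 | T3 16-20 | T1 20-24 | T2 24-28 | T4 28-29 | T5 29-32 | T1 32-36 | T2 36-40 | T1 40-41 | T2 41-43 |
Completion: T1=41  T2=43  T3=20  T4=29  T5=32  T6=4  T7=8
Turnaround (C−A): T1=27  T2=29  T3=14  T4=15  T5=23  T6=4  T7=8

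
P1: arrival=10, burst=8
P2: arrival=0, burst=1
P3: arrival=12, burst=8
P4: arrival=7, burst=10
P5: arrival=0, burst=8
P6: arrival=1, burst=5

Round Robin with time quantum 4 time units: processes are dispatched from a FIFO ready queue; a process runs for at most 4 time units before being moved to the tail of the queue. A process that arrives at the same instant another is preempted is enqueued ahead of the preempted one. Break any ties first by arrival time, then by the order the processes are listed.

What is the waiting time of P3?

Schedule: | P2 0-1 | P5 1-5 | P6 5-9 | P5 9-13 | P4 13-17 | P6 17-18 | P1 18-22 | P3 22-26 | P4 26-30 | P1 30-34 | P3 34-38 | P4 38-40 |
Completion: P1=34  P2=1  P3=38  P4=40  P5=13  P6=18
Turnaround (C−A): P1=24  P2=1  P3=26  P4=33  P5=13  P6=17
Waiting(P3) = turnaround − burst = 26 − 8 = 18

18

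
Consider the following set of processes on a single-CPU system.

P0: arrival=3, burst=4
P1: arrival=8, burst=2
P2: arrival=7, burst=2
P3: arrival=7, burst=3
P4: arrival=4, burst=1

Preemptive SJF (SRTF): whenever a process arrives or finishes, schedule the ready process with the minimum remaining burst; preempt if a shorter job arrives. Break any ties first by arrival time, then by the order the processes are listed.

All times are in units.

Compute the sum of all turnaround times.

Schedule: | idle 0-3 | P0 3-4 | P4 4-5 | P0 5-8 | P2 8-10 | P1 10-12 | P3 12-15 |
Completion: P0=8  P1=12  P2=10  P3=15  P4=5
Turnaround (C−A): P0=5  P1=4  P2=3  P3=8  P4=1
Turnaround = completion − arrival: P0=5, P1=4, P2=3, P3=8, P4=1
Total turnaround = 5 + 4 + 3 + 8 + 1 = 21

21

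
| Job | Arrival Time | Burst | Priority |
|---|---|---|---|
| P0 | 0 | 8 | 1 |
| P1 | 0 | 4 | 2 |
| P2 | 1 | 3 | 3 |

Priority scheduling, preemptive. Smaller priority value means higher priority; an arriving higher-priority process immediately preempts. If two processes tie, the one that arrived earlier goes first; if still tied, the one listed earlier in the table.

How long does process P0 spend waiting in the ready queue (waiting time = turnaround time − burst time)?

0

Timeline: | P0 0-8 | P1 8-12 | P2 12-15 |
Completion: P0=8  P1=12  P2=15
Waiting(P0) = turnaround − burst = 8 − 8 = 0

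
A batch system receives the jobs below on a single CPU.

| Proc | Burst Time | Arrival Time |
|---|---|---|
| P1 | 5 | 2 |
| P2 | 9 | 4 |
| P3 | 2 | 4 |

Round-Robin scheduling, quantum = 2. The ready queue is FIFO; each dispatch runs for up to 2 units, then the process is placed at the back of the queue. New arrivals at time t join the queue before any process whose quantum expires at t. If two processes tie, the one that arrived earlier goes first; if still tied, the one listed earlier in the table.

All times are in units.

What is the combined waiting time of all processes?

13

Timeline: | idle 0-2 | P1 2-4 | P2 4-6 | P3 6-8 | P1 8-10 | P2 10-12 | P1 12-13 | P2 13-18 |
Completion: P1=13  P2=18  P3=8
Turnaround (C−A): P1=11  P2=14  P3=4
Waiting = turnaround − burst: P1=6, P2=5, P3=2
Total waiting = 6 + 5 + 2 = 13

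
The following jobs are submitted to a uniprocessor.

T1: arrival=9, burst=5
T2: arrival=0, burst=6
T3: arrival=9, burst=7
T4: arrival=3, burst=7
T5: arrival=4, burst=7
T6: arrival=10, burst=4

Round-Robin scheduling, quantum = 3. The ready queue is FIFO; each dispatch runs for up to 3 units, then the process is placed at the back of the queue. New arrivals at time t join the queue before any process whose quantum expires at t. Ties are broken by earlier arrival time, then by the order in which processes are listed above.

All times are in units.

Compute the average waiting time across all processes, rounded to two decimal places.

16.83

Schedule: | T2 0-3 | T4 3-6 | T2 6-9 | T5 9-12 | T4 12-15 | T1 15-18 | T3 18-21 | T6 21-24 | T5 24-27 | T4 27-28 | T1 28-30 | T3 30-33 | T6 33-34 | T5 34-35 | T3 35-36 |
Completion: T1=30  T2=9  T3=36  T4=28  T5=35  T6=34
Turnaround (C−A): T1=21  T2=9  T3=27  T4=25  T5=31  T6=24
Waiting times: T1=16, T2=3, T3=20, T4=18, T5=24, T6=20
Average waiting = (16+3+20+18+24+20) / 6 = 101/6 = 16.83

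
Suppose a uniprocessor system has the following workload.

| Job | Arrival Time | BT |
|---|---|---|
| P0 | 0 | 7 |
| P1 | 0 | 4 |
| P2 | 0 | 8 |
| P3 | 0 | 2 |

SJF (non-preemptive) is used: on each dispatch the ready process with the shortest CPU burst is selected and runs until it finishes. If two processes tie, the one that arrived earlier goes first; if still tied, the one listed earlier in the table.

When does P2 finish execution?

Timeline: | P3 0-2 | P1 2-6 | P0 6-13 | P2 13-21 |
Completion: P0=13  P1=6  P2=21  P3=2

21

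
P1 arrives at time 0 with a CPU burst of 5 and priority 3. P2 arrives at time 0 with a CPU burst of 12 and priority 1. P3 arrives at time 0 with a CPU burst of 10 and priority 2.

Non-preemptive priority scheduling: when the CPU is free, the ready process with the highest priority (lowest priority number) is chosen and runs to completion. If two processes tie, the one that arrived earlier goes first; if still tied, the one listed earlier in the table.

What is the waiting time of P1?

Schedule: | P2 0-12 | P3 12-22 | P1 22-27 |
Completion: P1=27  P2=12  P3=22
Turnaround (C−A): P1=27  P2=12  P3=22
Waiting(P1) = turnaround − burst = 27 − 5 = 22

22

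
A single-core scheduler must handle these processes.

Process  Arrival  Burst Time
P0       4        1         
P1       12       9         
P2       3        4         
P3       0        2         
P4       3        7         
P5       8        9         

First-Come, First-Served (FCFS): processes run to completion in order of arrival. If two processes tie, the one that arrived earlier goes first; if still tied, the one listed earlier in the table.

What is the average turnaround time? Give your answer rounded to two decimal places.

Gantt: | P3 0-2 | idle 2-3 | P2 3-7 | P4 7-14 | P0 14-15 | P5 15-24 | P1 24-33 |
Completion: P0=15  P1=33  P2=7  P3=2  P4=14  P5=24
Turnaround (C−A): P0=11  P1=21  P2=4  P3=2  P4=11  P5=16
Turnaround times: P0=11, P1=21, P2=4, P3=2, P4=11, P5=16
Average turnaround = (11+21+4+2+11+16) / 6 = 65/6 = 10.83

10.83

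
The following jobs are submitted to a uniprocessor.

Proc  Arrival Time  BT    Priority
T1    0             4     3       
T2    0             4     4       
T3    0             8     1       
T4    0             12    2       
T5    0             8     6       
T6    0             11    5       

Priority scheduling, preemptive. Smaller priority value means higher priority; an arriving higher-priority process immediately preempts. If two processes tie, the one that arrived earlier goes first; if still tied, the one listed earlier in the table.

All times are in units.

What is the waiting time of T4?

Timeline: | T3 0-8 | T4 8-20 | T1 20-24 | T2 24-28 | T6 28-39 | T5 39-47 |
Completion: T1=24  T2=28  T3=8  T4=20  T5=47  T6=39
Turnaround (C−A): T1=24  T2=28  T3=8  T4=20  T5=47  T6=39
Waiting(T4) = turnaround − burst = 20 − 12 = 8

8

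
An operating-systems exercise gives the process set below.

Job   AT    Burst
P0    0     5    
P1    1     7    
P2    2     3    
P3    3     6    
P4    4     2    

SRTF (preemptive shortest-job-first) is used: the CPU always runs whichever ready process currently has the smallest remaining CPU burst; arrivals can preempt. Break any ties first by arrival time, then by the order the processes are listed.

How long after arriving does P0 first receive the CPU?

0

Gantt: | P0 0-5 | P4 5-7 | P2 7-10 | P3 10-16 | P1 16-23 |
Completion: P0=5  P1=23  P2=10  P3=16  P4=7
Turnaround (C−A): P0=5  P1=22  P2=8  P3=13  P4=3
Response(P0) = first start − arrival = 0 − 0 = 0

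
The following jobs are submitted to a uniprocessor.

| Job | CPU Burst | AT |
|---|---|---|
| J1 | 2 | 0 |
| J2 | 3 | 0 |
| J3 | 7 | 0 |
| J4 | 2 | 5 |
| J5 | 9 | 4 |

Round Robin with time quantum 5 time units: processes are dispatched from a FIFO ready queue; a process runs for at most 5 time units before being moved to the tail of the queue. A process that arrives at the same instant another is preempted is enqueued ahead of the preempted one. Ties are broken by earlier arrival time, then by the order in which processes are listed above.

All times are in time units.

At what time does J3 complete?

Timeline: | J1 0-2 | J2 2-5 | J3 5-10 | J5 10-15 | J4 15-17 | J3 17-19 | J5 19-23 |
Completion: J1=2  J2=5  J3=19  J4=17  J5=23

19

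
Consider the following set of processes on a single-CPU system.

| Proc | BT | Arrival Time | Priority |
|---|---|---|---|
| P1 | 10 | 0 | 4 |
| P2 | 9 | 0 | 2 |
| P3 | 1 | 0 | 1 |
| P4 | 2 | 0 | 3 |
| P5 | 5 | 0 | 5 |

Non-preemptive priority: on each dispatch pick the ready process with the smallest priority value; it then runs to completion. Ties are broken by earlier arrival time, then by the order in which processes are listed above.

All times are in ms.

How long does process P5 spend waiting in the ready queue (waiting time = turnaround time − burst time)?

22

Timeline: | P3 0-1 | P2 1-10 | P4 10-12 | P1 12-22 | P5 22-27 |
Completion: P1=22  P2=10  P3=1  P4=12  P5=27
Turnaround (C−A): P1=22  P2=10  P3=1  P4=12  P5=27
Waiting(P5) = turnaround − burst = 27 − 5 = 22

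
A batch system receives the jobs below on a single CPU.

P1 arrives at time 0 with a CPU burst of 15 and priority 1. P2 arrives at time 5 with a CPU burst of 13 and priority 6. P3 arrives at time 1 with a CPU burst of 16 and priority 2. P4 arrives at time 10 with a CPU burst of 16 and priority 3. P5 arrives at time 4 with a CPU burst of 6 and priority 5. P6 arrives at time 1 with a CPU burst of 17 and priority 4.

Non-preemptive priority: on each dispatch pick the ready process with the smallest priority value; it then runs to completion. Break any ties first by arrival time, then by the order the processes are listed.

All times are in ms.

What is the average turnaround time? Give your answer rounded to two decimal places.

48.17

Gantt: | P1 0-15 | P3 15-31 | P4 31-47 | P6 47-64 | P5 64-70 | P2 70-83 |
Completion: P1=15  P2=83  P3=31  P4=47  P5=70  P6=64
Turnaround times: P1=15, P2=78, P3=30, P4=37, P5=66, P6=63
Average turnaround = (15+78+30+37+66+63) / 6 = 289/6 = 48.17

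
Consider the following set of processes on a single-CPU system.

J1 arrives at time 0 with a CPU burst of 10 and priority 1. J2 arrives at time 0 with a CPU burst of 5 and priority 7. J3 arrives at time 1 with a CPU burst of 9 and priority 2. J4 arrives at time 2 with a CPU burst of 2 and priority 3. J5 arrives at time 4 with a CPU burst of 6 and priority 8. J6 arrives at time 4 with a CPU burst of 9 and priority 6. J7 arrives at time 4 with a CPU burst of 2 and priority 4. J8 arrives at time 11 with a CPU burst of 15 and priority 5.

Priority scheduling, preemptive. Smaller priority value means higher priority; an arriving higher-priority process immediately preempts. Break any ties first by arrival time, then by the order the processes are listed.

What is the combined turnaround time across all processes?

Schedule: | J1 0-10 | J3 10-19 | J4 19-21 | J7 21-23 | J8 23-38 | J6 38-47 | J2 47-52 | J5 52-58 |
Completion: J1=10  J2=52  J3=19  J4=21  J5=58  J6=47  J7=23  J8=38
Turnaround = completion − arrival: J1=10, J2=52, J3=18, J4=19, J5=54, J6=43, J7=19, J8=27
Total turnaround = 10 + 52 + 18 + 19 + 54 + 43 + 19 + 27 = 242

242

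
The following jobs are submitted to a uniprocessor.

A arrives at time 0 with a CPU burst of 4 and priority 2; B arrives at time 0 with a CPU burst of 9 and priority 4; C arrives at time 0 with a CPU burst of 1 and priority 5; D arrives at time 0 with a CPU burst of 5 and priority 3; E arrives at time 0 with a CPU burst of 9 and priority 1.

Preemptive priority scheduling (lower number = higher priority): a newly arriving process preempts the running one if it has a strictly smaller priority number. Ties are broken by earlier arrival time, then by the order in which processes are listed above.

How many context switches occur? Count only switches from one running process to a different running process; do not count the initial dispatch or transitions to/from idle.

Gantt: | E 0-9 | A 9-13 | D 13-18 | B 18-27 | C 27-28 |
Completion: A=13  B=27  C=28  D=18  E=9

4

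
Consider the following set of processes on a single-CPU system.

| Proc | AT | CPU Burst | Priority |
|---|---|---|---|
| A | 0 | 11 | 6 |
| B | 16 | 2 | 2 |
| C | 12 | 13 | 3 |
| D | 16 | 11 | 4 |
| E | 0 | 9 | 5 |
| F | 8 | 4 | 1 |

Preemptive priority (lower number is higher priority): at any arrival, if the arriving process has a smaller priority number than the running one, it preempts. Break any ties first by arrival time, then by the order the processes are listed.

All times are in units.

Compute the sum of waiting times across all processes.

82

Timeline: | E 0-8 | F 8-12 | C 12-16 | B 16-18 | C 18-27 | D 27-38 | E 38-39 | A 39-50 |
Completion: A=50  B=18  C=27  D=38  E=39  F=12
Turnaround (C−A): A=50  B=2  C=15  D=22  E=39  F=4
Waiting = turnaround − burst: A=39, B=0, C=2, D=11, E=30, F=0
Total waiting = 39 + 0 + 2 + 11 + 30 + 0 = 82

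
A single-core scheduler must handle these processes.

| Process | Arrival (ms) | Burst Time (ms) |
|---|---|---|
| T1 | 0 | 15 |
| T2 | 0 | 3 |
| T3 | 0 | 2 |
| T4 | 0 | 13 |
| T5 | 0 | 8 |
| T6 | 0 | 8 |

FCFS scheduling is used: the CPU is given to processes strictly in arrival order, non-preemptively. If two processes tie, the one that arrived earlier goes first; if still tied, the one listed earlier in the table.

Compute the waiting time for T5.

Gantt: | T1 0-15 | T2 15-18 | T3 18-20 | T4 20-33 | T5 33-41 | T6 41-49 |
Completion: T1=15  T2=18  T3=20  T4=33  T5=41  T6=49
Waiting(T5) = turnaround − burst = 41 − 8 = 33

33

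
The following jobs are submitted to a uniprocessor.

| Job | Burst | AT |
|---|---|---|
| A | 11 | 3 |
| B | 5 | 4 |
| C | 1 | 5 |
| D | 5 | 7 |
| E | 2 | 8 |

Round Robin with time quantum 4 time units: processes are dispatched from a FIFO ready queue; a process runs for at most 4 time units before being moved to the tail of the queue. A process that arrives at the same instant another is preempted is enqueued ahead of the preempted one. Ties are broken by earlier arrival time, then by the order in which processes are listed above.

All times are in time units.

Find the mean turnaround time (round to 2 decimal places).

16.20

Gantt: | idle 0-3 | A 3-7 | B 7-11 | C 11-12 | D 12-16 | A 16-20 | E 20-22 | B 22-23 | D 23-24 | A 24-27 |
Completion: A=27  B=23  C=12  D=24  E=22
Turnaround (C−A): A=24  B=19  C=7  D=17  E=14
Turnaround times: A=24, B=19, C=7, D=17, E=14
Average turnaround = (24+19+7+17+14) / 5 = 81/5 = 16.20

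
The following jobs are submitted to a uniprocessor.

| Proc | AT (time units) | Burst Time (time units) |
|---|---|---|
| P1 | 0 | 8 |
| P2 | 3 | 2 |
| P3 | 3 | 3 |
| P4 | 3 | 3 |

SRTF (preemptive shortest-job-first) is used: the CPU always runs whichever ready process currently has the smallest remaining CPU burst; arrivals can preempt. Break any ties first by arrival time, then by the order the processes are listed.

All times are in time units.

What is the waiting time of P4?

Timeline: | P1 0-3 | P2 3-5 | P3 5-8 | P4 8-11 | P1 11-16 |
Completion: P1=16  P2=5  P3=8  P4=11
Turnaround (C−A): P1=16  P2=2  P3=5  P4=8
Waiting(P4) = turnaround − burst = 8 − 3 = 5

5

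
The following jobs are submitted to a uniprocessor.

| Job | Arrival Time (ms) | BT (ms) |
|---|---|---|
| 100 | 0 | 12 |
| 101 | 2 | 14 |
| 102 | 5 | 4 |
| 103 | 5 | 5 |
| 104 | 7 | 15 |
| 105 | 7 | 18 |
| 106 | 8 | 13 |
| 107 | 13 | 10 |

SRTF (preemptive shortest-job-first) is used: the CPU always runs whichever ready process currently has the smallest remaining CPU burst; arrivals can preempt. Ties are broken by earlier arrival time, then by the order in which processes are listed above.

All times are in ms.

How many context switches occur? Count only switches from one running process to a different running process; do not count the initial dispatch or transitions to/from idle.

8

Timeline: | 100 0-5 | 102 5-9 | 103 9-14 | 100 14-21 | 107 21-31 | 106 31-44 | 101 44-58 | 104 58-73 | 105 73-91 |
Completion: 100=21  101=58  102=9  103=14  104=73  105=91  106=44  107=31
Turnaround (C−A): 100=21  101=56  102=4  103=9  104=66  105=84  106=36  107=18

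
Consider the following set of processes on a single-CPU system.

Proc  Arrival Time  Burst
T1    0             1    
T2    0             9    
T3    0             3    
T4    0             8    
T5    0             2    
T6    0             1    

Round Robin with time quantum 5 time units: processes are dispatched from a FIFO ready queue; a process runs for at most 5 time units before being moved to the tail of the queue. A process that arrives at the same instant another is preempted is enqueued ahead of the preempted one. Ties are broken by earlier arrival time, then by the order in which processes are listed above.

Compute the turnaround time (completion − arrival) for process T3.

Timeline: | T1 0-1 | T2 1-6 | T3 6-9 | T4 9-14 | T5 14-16 | T6 16-17 | T2 17-21 | T4 21-24 |
Completion: T1=1  T2=21  T3=9  T4=24  T5=16  T6=17
Turnaround (C−A): T1=1  T2=21  T3=9  T4=24  T5=16  T6=17
Turnaround(T3) = completion − arrival = 9 − 0 = 9

9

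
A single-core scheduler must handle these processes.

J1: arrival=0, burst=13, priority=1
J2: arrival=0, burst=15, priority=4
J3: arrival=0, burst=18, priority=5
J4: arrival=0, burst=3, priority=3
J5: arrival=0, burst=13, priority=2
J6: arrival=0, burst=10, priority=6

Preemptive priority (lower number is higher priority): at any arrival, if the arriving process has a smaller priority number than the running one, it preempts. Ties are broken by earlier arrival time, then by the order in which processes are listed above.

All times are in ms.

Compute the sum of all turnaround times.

Schedule: | J1 0-13 | J5 13-26 | J4 26-29 | J2 29-44 | J3 44-62 | J6 62-72 |
Completion: J1=13  J2=44  J3=62  J4=29  J5=26  J6=72
Turnaround = completion − arrival: J1=13, J2=44, J3=62, J4=29, J5=26, J6=72
Total turnaround = 13 + 44 + 62 + 29 + 26 + 72 = 246

246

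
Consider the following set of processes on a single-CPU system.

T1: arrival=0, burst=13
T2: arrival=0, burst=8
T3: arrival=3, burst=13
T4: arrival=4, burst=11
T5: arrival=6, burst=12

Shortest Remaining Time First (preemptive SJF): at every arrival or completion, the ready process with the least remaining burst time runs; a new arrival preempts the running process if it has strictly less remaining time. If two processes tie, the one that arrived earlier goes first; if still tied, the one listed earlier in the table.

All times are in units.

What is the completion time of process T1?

Schedule: | T2 0-8 | T4 8-19 | T5 19-31 | T1 31-44 | T3 44-57 |
Completion: T1=44  T2=8  T3=57  T4=19  T5=31
Turnaround (C−A): T1=44  T2=8  T3=54  T4=15  T5=25

44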